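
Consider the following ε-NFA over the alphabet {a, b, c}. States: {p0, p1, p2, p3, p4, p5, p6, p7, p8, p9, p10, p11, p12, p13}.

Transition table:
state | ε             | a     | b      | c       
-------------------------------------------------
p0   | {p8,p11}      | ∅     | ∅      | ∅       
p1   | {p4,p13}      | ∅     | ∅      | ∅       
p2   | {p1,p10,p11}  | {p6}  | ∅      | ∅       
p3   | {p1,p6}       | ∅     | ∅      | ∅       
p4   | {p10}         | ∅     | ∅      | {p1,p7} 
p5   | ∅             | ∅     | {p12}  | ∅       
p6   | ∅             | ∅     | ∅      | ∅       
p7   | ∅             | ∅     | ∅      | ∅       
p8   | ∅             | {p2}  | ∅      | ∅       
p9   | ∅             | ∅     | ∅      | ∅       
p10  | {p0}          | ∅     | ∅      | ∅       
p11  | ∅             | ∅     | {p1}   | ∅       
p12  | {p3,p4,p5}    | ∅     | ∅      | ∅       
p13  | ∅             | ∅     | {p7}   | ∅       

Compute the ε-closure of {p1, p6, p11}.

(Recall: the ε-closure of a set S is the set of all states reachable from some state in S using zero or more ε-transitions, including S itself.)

{p0, p1, p4, p6, p8, p10, p11, p13}

Start with {p1, p6, p11}.
From p1 via ε: add p4, p13.
From p4 via ε: add p10.
From p10 via ε: add p0.
From p0 via ε: add p8.
No new states can be added; the closed set is {p0, p1, p4, p6, p8, p10, p11, p13}.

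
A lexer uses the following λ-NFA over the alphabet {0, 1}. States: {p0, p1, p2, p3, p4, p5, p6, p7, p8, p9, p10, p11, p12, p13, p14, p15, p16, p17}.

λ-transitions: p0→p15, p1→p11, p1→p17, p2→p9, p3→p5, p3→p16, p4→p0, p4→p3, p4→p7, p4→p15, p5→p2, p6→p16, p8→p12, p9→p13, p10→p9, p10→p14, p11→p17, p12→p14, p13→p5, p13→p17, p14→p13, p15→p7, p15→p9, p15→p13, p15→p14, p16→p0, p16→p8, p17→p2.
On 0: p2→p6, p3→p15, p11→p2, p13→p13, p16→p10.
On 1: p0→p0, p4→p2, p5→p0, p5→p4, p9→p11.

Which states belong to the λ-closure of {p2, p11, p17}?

Start with {p2, p11, p17}.
From p2 via λ: add p9.
From p9 via λ: add p13.
From p13 via λ: add p5.
No new states can be added; the closed set is {p2, p5, p9, p11, p13, p17}.

{p2, p5, p9, p11, p13, p17}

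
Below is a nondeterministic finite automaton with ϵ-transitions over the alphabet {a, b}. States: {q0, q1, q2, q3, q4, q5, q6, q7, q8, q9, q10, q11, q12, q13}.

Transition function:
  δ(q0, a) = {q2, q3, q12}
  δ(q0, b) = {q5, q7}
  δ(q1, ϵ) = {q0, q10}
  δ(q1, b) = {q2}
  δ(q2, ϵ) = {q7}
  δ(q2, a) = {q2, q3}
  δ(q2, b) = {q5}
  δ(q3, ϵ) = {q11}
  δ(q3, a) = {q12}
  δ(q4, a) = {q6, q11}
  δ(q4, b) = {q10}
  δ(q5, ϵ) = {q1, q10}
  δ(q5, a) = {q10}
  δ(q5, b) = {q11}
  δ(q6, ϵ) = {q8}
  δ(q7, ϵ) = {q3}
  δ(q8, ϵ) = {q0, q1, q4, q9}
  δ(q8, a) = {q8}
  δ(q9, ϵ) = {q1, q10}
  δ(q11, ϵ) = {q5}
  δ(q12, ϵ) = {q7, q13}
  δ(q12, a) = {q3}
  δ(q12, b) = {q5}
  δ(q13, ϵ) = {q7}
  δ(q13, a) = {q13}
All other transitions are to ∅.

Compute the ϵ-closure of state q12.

Start with {q12}.
From q12 via ϵ: add q7, q13.
From q7 via ϵ: add q3.
From q3 via ϵ: add q11.
From q11 via ϵ: add q5.
From q5 via ϵ: add q1, q10.
From q1 via ϵ: add q0.
No new states can be added; the closed set is {q0, q1, q3, q5, q7, q10, q11, q12, q13}.

{q0, q1, q3, q5, q7, q10, q11, q12, q13}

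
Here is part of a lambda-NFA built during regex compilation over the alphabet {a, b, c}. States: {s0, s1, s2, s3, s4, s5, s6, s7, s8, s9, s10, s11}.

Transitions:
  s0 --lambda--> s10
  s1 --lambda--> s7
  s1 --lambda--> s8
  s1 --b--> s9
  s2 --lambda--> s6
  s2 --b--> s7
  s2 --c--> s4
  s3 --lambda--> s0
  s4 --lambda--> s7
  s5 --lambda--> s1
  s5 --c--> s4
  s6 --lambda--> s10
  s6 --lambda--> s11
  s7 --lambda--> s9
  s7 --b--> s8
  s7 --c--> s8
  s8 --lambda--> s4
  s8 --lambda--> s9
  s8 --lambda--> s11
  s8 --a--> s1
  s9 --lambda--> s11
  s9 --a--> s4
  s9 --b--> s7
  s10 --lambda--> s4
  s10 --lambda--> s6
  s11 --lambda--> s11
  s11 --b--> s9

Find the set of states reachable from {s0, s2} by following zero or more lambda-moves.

{s0, s2, s4, s6, s7, s9, s10, s11}

Start with {s0, s2}.
From s0 via lambda: add s10.
From s2 via lambda: add s6.
From s6 via lambda: add s11.
From s10 via lambda: add s4.
From s4 via lambda: add s7.
From s7 via lambda: add s9.
No new states can be added; the closed set is {s0, s2, s4, s6, s7, s9, s10, s11}.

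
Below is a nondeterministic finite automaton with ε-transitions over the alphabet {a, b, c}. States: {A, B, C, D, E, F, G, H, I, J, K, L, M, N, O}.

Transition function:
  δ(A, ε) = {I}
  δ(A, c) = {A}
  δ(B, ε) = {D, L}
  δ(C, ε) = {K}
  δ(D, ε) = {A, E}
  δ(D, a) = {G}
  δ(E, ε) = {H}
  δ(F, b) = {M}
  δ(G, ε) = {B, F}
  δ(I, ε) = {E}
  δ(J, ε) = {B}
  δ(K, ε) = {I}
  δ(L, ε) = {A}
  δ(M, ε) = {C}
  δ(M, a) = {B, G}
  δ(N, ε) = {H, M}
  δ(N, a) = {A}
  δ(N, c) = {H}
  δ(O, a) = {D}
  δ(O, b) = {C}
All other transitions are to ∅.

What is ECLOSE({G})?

Start with {G}.
From G via ε: add B, F.
From B via ε: add D, L.
From D via ε: add A, E.
From A via ε: add I.
From E via ε: add H.
No new states can be added; the closed set is {A, B, D, E, F, G, H, I, L}.

{A, B, D, E, F, G, H, I, L}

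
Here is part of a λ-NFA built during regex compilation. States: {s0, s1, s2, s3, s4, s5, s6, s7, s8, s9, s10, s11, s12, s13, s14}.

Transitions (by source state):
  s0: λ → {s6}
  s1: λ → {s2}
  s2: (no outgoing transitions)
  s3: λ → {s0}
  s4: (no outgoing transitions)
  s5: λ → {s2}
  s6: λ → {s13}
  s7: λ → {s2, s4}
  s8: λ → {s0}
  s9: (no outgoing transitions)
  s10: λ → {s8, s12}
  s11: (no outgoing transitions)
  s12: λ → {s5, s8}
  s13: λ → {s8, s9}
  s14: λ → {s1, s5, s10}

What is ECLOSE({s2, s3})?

Start with {s2, s3}.
From s3 via λ: add s0.
From s0 via λ: add s6.
From s6 via λ: add s13.
From s13 via λ: add s8, s9.
No new states can be added; the closed set is {s0, s2, s3, s6, s8, s9, s13}.

{s0, s2, s3, s6, s8, s9, s13}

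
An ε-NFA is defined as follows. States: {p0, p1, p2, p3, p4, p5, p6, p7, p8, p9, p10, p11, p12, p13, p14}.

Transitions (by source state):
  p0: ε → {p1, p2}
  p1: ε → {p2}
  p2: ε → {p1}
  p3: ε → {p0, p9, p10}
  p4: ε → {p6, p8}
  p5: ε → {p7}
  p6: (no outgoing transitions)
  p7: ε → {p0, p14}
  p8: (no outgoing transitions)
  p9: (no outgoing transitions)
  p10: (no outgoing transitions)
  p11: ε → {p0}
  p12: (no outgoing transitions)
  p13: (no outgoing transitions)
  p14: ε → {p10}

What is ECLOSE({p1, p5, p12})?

Start with {p1, p5, p12}.
From p1 via ε: add p2.
From p5 via ε: add p7.
From p7 via ε: add p0, p14.
From p14 via ε: add p10.
No new states can be added; the closed set is {p0, p1, p2, p5, p7, p10, p12, p14}.

{p0, p1, p2, p5, p7, p10, p12, p14}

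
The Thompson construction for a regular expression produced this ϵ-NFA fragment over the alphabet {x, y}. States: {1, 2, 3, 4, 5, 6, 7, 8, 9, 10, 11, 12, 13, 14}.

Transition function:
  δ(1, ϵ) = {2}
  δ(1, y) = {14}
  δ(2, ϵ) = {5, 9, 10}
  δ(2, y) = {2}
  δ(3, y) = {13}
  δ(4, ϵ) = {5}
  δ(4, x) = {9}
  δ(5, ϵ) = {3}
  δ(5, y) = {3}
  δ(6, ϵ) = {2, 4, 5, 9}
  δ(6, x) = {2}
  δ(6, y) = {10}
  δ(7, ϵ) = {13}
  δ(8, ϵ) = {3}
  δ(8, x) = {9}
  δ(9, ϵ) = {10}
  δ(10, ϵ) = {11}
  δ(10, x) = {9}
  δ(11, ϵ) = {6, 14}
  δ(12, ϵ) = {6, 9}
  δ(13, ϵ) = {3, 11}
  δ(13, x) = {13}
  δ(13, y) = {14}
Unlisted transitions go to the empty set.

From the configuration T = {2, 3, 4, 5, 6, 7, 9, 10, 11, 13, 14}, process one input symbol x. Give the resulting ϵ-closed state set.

4 on x → {9}.
6 on x → {2}.
10 on x → {9}.
13 on x → {13}.
No x-transition from 2, 3, 5, 7, 9, 11, 14.
Union after reading x: {2, 9, 13}.
Now take the ϵ-closure:
From 2 via ϵ: add 5, 10.
From 13 via ϵ: add 3, 11.
From 11 via ϵ: add 6, 14.
From 6 via ϵ: add 4.
No new states can be added; the closed set is {2, 3, 4, 5, 6, 9, 10, 11, 13, 14}.

{2, 3, 4, 5, 6, 9, 10, 11, 13, 14}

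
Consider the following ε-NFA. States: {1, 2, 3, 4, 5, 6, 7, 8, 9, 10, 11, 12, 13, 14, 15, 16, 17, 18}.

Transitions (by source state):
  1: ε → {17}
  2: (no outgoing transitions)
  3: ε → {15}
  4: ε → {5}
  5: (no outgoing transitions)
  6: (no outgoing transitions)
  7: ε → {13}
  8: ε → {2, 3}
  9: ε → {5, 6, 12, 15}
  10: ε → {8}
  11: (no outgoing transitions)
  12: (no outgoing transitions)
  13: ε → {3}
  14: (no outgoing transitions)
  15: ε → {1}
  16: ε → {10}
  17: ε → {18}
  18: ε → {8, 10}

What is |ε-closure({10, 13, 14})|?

Start with {10, 13, 14}.
From 10 via ε: add 8.
From 13 via ε: add 3.
From 3 via ε: add 15.
From 8 via ε: add 2.
From 15 via ε: add 1.
From 1 via ε: add 17.
From 17 via ε: add 18.
ε-closure = {1, 2, 3, 8, 10, 13, 14, 15, 17, 18}, which has 10 states.

10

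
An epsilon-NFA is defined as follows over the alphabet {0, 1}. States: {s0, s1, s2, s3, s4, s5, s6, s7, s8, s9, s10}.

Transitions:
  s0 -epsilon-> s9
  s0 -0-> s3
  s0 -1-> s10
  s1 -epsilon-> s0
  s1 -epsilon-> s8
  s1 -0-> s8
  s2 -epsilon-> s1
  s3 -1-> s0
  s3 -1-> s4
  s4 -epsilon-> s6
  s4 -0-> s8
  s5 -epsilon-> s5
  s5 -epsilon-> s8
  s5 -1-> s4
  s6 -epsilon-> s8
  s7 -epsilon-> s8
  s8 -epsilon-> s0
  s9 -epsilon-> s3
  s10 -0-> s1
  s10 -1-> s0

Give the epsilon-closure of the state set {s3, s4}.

Start with {s3, s4}.
From s4 via epsilon: add s6.
From s6 via epsilon: add s8.
From s8 via epsilon: add s0.
From s0 via epsilon: add s9.
No new states can be added; the closed set is {s0, s3, s4, s6, s8, s9}.

{s0, s3, s4, s6, s8, s9}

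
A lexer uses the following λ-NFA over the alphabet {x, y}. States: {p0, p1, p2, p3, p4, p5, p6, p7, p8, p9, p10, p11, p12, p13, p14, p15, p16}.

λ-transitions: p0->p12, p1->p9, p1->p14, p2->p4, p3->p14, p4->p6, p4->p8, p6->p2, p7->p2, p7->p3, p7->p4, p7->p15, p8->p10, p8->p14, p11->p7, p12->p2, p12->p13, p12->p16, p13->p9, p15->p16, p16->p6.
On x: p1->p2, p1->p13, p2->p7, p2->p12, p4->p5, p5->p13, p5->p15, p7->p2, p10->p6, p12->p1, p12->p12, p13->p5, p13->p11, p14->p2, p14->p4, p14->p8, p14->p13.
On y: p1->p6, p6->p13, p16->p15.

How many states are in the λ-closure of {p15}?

Start with {p15}.
From p15 via λ: add p16.
From p16 via λ: add p6.
From p6 via λ: add p2.
From p2 via λ: add p4.
From p4 via λ: add p8.
From p8 via λ: add p10, p14.
λ-closure = {p2, p4, p6, p8, p10, p14, p15, p16}, which has 8 states.

8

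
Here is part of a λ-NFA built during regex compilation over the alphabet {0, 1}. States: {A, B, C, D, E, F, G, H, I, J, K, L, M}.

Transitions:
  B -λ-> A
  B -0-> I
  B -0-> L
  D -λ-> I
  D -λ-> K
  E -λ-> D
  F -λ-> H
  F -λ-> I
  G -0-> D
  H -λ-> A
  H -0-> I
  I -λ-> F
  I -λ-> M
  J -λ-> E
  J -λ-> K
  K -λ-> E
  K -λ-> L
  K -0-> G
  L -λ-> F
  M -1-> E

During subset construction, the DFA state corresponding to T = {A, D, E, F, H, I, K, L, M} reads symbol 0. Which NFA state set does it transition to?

{A, F, G, H, I, M}

H on 0 → {I}.
K on 0 → {G}.
No 0-transition from A, D, E, F, I, L, M.
Union after reading 0: {G, I}.
Now take the λ-closure:
From I via λ: add F, M.
From F via λ: add H.
From H via λ: add A.
No new states can be added; the closed set is {A, F, G, H, I, M}.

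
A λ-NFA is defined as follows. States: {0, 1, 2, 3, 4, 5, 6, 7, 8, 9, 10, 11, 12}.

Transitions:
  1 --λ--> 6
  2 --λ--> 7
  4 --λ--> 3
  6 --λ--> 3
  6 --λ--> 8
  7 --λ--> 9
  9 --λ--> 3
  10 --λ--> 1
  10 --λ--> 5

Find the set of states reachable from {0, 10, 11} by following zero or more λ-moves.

{0, 1, 3, 5, 6, 8, 10, 11}

Start with {0, 10, 11}.
From 10 via λ: add 1, 5.
From 1 via λ: add 6.
From 6 via λ: add 3, 8.
No new states can be added; the closed set is {0, 1, 3, 5, 6, 8, 10, 11}.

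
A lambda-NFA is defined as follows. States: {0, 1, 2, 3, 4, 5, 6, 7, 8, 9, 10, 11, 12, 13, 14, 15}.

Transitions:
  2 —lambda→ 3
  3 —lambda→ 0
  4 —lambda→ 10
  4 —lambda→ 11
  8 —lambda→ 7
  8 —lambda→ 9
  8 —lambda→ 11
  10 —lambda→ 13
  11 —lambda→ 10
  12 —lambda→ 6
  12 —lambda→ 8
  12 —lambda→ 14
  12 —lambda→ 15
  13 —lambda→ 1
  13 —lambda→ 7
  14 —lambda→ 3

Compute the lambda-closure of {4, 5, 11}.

Start with {4, 5, 11}.
From 4 via lambda: add 10.
From 10 via lambda: add 13.
From 13 via lambda: add 1, 7.
No new states can be added; the closed set is {1, 4, 5, 7, 10, 11, 13}.

{1, 4, 5, 7, 10, 11, 13}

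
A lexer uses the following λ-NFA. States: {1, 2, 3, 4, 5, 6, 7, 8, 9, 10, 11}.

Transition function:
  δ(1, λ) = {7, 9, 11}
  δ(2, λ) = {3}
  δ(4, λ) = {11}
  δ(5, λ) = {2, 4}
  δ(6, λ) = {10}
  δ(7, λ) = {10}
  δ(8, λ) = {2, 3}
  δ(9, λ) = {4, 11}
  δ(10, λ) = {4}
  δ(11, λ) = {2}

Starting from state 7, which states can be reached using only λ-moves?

Start with {7}.
From 7 via λ: add 10.
From 10 via λ: add 4.
From 4 via λ: add 11.
From 11 via λ: add 2.
From 2 via λ: add 3.
No new states can be added; the closed set is {2, 3, 4, 7, 10, 11}.

{2, 3, 4, 7, 10, 11}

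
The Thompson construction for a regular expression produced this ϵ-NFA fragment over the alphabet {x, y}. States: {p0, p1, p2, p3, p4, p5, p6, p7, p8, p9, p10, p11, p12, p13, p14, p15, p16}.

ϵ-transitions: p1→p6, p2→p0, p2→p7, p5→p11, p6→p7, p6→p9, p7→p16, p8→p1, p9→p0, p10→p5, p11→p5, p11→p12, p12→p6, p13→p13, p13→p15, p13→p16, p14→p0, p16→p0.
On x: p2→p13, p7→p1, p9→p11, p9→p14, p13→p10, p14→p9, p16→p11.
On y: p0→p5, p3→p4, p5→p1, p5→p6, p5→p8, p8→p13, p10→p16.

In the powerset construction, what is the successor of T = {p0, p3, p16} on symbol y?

{p0, p4, p5, p6, p7, p9, p11, p12, p16}

p0 on y → {p5}.
p3 on y → {p4}.
No y-transition from p16.
Union after reading y: {p4, p5}.
Now take the ϵ-closure:
From p5 via ϵ: add p11.
From p11 via ϵ: add p12.
From p12 via ϵ: add p6.
From p6 via ϵ: add p7, p9.
From p7 via ϵ: add p16.
From p9 via ϵ: add p0.
No new states can be added; the closed set is {p0, p4, p5, p6, p7, p9, p11, p12, p16}.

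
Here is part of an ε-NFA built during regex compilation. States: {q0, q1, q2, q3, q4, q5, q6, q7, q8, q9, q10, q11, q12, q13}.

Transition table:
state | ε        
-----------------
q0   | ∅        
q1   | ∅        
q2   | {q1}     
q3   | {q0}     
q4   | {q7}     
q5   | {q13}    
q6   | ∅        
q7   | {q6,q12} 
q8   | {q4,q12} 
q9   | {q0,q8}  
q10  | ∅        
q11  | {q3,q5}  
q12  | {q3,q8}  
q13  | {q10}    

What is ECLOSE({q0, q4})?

{q0, q3, q4, q6, q7, q8, q12}

Start with {q0, q4}.
From q4 via ε: add q7.
From q7 via ε: add q6, q12.
From q12 via ε: add q3, q8.
No new states can be added; the closed set is {q0, q3, q4, q6, q7, q8, q12}.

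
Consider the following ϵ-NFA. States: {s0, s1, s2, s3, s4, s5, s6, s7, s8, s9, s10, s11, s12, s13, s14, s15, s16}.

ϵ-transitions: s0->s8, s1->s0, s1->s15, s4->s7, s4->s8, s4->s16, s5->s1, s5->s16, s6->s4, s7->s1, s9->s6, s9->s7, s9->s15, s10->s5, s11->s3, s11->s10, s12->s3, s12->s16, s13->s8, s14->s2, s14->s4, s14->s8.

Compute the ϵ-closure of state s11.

Start with {s11}.
From s11 via ϵ: add s3, s10.
From s10 via ϵ: add s5.
From s5 via ϵ: add s1, s16.
From s1 via ϵ: add s0, s15.
From s0 via ϵ: add s8.
No new states can be added; the closed set is {s0, s1, s3, s5, s8, s10, s11, s15, s16}.

{s0, s1, s3, s5, s8, s10, s11, s15, s16}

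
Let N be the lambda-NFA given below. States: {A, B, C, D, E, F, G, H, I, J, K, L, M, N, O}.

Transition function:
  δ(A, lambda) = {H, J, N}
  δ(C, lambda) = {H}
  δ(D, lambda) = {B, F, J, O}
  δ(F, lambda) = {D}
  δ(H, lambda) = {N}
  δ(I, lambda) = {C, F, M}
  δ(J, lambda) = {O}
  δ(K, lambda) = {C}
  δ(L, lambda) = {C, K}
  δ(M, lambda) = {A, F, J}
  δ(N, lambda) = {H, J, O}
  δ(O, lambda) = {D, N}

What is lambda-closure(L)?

Start with {L}.
From L via lambda: add C, K.
From C via lambda: add H.
From H via lambda: add N.
From N via lambda: add J, O.
From O via lambda: add D.
From D via lambda: add B, F.
No new states can be added; the closed set is {B, C, D, F, H, J, K, L, N, O}.

{B, C, D, F, H, J, K, L, N, O}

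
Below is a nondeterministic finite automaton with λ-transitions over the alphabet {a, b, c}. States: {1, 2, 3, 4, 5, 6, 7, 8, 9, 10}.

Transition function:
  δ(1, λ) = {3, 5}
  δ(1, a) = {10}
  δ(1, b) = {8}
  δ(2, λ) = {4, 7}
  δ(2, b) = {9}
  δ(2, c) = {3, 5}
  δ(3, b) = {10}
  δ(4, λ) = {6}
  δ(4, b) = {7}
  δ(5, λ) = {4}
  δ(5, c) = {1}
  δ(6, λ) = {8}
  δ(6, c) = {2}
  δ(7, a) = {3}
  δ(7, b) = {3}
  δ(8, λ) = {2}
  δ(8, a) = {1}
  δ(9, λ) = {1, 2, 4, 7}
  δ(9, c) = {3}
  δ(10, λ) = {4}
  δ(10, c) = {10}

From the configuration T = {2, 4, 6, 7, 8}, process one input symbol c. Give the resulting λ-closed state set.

{2, 3, 4, 5, 6, 7, 8}

2 on c → {3, 5}.
6 on c → {2}.
No c-transition from 4, 7, 8.
Union after reading c: {2, 3, 5}.
Now take the λ-closure:
From 2 via λ: add 4, 7.
From 4 via λ: add 6.
From 6 via λ: add 8.
No new states can be added; the closed set is {2, 3, 4, 5, 6, 7, 8}.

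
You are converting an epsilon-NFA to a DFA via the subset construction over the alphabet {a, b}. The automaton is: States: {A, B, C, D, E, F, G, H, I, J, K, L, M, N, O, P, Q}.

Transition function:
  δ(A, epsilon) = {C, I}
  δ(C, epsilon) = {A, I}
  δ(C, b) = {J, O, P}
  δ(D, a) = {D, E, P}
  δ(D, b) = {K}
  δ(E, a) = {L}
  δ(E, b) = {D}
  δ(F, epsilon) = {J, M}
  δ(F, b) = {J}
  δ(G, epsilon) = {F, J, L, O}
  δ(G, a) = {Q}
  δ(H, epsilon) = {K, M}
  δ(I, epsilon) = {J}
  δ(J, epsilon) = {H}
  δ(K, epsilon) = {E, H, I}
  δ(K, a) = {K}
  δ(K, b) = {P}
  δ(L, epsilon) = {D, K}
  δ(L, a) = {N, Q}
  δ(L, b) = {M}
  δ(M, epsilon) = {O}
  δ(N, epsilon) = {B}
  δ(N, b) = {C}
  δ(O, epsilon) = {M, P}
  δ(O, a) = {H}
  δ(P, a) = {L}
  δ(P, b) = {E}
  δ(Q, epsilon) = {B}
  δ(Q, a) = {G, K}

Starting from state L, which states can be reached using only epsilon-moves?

Start with {L}.
From L via epsilon: add D, K.
From K via epsilon: add E, H, I.
From H via epsilon: add M.
From I via epsilon: add J.
From M via epsilon: add O.
From O via epsilon: add P.
No new states can be added; the closed set is {D, E, H, I, J, K, L, M, O, P}.

{D, E, H, I, J, K, L, M, O, P}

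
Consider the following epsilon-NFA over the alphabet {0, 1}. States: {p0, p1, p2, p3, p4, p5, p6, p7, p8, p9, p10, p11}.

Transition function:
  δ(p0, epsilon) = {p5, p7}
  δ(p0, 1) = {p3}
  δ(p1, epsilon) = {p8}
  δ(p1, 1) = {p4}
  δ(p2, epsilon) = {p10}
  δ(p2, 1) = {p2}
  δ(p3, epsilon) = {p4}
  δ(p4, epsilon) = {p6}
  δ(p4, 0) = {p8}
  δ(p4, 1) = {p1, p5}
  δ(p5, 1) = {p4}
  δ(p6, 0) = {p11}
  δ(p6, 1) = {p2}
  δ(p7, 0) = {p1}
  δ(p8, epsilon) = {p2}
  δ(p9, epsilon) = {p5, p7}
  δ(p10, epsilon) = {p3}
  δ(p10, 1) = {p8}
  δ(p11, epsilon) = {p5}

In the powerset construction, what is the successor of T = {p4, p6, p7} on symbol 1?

{p1, p2, p3, p4, p5, p6, p8, p10}

p4 on 1 → {p1, p5}.
p6 on 1 → {p2}.
No 1-transition from p7.
Union after reading 1: {p1, p2, p5}.
Now take the epsilon-closure:
From p1 via epsilon: add p8.
From p2 via epsilon: add p10.
From p10 via epsilon: add p3.
From p3 via epsilon: add p4.
From p4 via epsilon: add p6.
No new states can be added; the closed set is {p1, p2, p3, p4, p5, p6, p8, p10}.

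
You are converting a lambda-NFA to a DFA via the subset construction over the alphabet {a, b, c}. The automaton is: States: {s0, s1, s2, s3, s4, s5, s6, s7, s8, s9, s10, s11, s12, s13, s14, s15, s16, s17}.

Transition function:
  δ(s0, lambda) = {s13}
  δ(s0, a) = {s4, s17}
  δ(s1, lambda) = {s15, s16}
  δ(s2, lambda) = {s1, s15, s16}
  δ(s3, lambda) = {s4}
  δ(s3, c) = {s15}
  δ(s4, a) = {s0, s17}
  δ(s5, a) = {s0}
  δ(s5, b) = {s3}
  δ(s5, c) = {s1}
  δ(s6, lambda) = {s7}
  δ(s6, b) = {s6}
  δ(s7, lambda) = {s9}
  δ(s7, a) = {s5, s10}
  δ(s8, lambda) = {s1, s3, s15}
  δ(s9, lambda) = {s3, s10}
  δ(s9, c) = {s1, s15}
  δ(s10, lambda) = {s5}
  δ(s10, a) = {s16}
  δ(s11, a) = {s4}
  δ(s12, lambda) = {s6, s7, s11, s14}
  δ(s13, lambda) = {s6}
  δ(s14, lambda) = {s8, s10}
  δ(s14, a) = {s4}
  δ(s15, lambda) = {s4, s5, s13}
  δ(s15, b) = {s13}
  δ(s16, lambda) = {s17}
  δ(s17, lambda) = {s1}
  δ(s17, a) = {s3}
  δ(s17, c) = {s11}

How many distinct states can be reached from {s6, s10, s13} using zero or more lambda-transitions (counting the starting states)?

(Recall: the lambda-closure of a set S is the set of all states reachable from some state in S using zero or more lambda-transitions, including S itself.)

Start with {s6, s10, s13}.
From s6 via lambda: add s7.
From s10 via lambda: add s5.
From s7 via lambda: add s9.
From s9 via lambda: add s3.
From s3 via lambda: add s4.
lambda-closure = {s3, s4, s5, s6, s7, s9, s10, s13}, which has 8 states.

8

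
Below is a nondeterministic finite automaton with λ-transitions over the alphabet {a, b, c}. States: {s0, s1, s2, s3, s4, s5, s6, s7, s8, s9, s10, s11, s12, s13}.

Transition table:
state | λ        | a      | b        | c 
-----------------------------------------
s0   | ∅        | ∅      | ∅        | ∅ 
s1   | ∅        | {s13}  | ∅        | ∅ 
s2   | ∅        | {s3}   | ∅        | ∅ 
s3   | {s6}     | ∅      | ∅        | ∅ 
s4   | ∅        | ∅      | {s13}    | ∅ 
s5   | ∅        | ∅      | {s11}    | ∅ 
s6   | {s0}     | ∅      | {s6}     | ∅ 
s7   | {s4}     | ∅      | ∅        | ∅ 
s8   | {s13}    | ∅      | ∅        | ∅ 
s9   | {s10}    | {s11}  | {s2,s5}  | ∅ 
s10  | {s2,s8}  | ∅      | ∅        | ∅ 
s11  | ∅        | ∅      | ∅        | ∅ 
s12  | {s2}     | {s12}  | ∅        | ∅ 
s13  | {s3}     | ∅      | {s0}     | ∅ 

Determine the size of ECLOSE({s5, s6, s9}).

9

Start with {s5, s6, s9}.
From s6 via λ: add s0.
From s9 via λ: add s10.
From s10 via λ: add s2, s8.
From s8 via λ: add s13.
From s13 via λ: add s3.
λ-closure = {s0, s2, s3, s5, s6, s8, s9, s10, s13}, which has 9 states.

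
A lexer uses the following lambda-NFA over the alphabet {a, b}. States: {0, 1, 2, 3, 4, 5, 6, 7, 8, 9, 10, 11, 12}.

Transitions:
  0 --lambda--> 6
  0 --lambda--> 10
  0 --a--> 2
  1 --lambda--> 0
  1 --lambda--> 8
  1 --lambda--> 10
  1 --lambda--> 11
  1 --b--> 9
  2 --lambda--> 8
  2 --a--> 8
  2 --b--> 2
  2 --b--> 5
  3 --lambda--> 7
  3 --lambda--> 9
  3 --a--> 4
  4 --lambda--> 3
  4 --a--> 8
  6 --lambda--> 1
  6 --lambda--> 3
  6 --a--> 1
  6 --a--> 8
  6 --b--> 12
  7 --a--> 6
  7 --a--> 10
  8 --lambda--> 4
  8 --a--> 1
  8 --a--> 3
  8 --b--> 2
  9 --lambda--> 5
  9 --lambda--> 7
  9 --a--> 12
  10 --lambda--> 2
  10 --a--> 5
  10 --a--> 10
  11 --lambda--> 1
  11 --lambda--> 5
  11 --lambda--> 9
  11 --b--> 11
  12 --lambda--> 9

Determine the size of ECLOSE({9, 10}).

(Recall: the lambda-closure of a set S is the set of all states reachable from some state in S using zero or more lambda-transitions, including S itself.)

8

Start with {9, 10}.
From 9 via lambda: add 5, 7.
From 10 via lambda: add 2.
From 2 via lambda: add 8.
From 8 via lambda: add 4.
From 4 via lambda: add 3.
lambda-closure = {2, 3, 4, 5, 7, 8, 9, 10}, which has 8 states.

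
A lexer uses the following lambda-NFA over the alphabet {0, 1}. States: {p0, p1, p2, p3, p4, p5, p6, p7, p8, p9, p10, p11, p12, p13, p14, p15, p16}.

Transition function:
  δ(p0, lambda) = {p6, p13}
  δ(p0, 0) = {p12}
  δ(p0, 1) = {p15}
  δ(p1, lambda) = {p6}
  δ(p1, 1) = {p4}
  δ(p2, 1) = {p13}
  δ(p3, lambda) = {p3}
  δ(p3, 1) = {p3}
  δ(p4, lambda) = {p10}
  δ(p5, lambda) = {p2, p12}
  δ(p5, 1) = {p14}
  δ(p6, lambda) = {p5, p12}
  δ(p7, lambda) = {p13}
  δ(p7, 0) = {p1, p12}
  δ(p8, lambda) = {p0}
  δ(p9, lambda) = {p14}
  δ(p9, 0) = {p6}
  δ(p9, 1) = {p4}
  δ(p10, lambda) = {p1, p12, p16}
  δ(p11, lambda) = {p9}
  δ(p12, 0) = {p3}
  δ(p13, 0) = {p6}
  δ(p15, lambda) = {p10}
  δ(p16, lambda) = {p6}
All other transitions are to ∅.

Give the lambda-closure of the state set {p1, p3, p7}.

Start with {p1, p3, p7}.
From p1 via lambda: add p6.
From p7 via lambda: add p13.
From p6 via lambda: add p5, p12.
From p5 via lambda: add p2.
No new states can be added; the closed set is {p1, p2, p3, p5, p6, p7, p12, p13}.

{p1, p2, p3, p5, p6, p7, p12, p13}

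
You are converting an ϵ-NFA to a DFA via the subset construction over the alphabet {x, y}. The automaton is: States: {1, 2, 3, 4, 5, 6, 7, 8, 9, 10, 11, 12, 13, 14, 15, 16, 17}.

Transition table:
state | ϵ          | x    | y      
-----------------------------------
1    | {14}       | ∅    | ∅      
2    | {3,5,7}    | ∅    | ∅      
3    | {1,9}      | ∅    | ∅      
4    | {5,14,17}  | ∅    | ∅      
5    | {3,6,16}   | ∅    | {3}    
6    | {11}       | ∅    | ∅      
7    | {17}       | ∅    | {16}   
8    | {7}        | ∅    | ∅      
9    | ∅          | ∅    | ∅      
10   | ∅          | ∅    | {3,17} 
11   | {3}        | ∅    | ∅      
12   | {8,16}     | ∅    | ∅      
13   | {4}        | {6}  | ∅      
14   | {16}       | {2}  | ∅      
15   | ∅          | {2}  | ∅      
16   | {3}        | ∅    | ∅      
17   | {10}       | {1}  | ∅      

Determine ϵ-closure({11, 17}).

{1, 3, 9, 10, 11, 14, 16, 17}

Start with {11, 17}.
From 11 via ϵ: add 3.
From 17 via ϵ: add 10.
From 3 via ϵ: add 1, 9.
From 1 via ϵ: add 14.
From 14 via ϵ: add 16.
No new states can be added; the closed set is {1, 3, 9, 10, 11, 14, 16, 17}.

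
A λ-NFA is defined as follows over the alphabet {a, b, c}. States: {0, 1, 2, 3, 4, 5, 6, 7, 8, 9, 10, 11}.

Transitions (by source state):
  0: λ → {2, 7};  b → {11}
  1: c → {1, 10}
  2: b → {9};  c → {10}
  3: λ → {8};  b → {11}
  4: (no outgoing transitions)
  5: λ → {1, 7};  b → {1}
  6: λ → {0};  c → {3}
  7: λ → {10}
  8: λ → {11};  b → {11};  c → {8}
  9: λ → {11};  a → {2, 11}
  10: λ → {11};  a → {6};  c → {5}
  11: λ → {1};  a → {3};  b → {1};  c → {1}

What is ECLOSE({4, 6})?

{0, 1, 2, 4, 6, 7, 10, 11}

Start with {4, 6}.
From 6 via λ: add 0.
From 0 via λ: add 2, 7.
From 7 via λ: add 10.
From 10 via λ: add 11.
From 11 via λ: add 1.
No new states can be added; the closed set is {0, 1, 2, 4, 6, 7, 10, 11}.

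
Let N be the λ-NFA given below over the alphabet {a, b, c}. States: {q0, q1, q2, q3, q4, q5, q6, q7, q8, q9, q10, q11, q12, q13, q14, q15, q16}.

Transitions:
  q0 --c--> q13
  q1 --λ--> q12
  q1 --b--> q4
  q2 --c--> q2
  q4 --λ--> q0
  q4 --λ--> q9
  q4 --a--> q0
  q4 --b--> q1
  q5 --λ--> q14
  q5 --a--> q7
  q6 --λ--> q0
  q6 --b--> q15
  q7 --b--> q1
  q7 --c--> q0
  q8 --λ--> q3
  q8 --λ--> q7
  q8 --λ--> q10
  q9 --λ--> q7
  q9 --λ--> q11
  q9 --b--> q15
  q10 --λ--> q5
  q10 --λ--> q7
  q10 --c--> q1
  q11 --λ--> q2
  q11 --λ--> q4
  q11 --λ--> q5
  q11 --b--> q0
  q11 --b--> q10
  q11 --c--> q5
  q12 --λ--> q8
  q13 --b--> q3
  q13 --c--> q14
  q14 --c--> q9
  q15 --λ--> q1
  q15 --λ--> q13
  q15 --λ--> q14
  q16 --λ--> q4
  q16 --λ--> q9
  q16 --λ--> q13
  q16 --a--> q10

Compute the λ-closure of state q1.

{q1, q3, q5, q7, q8, q10, q12, q14}

Start with {q1}.
From q1 via λ: add q12.
From q12 via λ: add q8.
From q8 via λ: add q3, q7, q10.
From q10 via λ: add q5.
From q5 via λ: add q14.
No new states can be added; the closed set is {q1, q3, q5, q7, q8, q10, q12, q14}.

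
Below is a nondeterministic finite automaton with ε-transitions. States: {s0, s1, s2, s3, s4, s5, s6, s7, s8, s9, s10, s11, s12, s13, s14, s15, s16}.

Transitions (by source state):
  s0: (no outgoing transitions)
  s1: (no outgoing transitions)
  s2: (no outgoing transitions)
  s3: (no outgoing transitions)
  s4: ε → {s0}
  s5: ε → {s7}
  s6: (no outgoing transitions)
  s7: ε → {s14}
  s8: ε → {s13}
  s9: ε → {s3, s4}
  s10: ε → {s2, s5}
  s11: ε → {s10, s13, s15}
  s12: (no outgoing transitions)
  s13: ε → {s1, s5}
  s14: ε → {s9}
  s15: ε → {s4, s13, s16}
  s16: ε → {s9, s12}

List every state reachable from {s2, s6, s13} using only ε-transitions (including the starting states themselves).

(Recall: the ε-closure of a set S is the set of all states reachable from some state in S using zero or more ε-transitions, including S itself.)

{s0, s1, s2, s3, s4, s5, s6, s7, s9, s13, s14}

Start with {s2, s6, s13}.
From s13 via ε: add s1, s5.
From s5 via ε: add s7.
From s7 via ε: add s14.
From s14 via ε: add s9.
From s9 via ε: add s3, s4.
From s4 via ε: add s0.
No new states can be added; the closed set is {s0, s1, s2, s3, s4, s5, s6, s7, s9, s13, s14}.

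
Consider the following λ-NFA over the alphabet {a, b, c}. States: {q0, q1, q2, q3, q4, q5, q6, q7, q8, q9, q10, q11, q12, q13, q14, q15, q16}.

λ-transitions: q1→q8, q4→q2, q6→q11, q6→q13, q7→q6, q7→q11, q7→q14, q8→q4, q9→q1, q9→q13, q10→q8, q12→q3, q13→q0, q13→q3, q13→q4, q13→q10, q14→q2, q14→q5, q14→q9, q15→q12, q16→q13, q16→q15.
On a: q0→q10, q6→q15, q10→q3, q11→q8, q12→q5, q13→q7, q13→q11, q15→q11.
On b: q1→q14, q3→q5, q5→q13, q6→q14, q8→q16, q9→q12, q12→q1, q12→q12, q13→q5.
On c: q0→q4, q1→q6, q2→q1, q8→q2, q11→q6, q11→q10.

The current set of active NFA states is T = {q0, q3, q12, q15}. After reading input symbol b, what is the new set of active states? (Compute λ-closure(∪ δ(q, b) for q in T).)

q3 on b → {q5}.
q12 on b → {q1, q12}.
No b-transition from q0, q15.
Union after reading b: {q1, q5, q12}.
Now take the λ-closure:
From q1 via λ: add q8.
From q12 via λ: add q3.
From q8 via λ: add q4.
From q4 via λ: add q2.
No new states can be added; the closed set is {q1, q2, q3, q4, q5, q8, q12}.

{q1, q2, q3, q4, q5, q8, q12}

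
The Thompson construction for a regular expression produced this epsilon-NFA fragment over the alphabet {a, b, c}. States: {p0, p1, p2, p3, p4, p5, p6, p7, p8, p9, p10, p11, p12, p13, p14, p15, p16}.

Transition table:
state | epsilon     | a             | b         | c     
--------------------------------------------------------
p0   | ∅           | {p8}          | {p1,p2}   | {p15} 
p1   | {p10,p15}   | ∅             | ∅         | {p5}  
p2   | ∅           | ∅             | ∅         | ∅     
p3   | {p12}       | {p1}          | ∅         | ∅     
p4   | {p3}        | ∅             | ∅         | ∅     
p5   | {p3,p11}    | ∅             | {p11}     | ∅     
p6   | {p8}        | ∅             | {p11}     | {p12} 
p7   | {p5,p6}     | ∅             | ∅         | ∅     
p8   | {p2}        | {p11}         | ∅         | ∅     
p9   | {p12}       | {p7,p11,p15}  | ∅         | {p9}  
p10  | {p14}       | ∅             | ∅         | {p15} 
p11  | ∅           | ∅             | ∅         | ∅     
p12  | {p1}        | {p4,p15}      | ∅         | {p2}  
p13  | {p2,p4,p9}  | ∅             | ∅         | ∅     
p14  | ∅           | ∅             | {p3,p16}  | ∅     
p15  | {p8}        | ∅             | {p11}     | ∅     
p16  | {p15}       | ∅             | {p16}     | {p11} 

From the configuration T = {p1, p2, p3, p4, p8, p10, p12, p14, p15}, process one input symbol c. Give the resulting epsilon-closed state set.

{p1, p2, p3, p5, p8, p10, p11, p12, p14, p15}

p1 on c → {p5}.
p10 on c → {p15}.
p12 on c → {p2}.
No c-transition from p2, p3, p4, p8, p14, p15.
Union after reading c: {p2, p5, p15}.
Now take the epsilon-closure:
From p5 via epsilon: add p3, p11.
From p15 via epsilon: add p8.
From p3 via epsilon: add p12.
From p12 via epsilon: add p1.
From p1 via epsilon: add p10.
From p10 via epsilon: add p14.
No new states can be added; the closed set is {p1, p2, p3, p5, p8, p10, p11, p12, p14, p15}.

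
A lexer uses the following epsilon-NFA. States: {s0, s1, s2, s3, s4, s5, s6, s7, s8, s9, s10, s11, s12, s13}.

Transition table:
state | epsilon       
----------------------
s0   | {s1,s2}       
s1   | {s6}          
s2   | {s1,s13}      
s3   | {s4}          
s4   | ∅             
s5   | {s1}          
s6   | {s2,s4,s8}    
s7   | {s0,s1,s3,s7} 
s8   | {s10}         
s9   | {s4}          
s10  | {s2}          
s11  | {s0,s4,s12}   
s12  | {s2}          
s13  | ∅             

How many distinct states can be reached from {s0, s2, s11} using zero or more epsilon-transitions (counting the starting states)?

10

Start with {s0, s2, s11}.
From s0 via epsilon: add s1.
From s2 via epsilon: add s13.
From s11 via epsilon: add s4, s12.
From s1 via epsilon: add s6.
From s6 via epsilon: add s8.
From s8 via epsilon: add s10.
epsilon-closure = {s0, s1, s2, s4, s6, s8, s10, s11, s12, s13}, which has 10 states.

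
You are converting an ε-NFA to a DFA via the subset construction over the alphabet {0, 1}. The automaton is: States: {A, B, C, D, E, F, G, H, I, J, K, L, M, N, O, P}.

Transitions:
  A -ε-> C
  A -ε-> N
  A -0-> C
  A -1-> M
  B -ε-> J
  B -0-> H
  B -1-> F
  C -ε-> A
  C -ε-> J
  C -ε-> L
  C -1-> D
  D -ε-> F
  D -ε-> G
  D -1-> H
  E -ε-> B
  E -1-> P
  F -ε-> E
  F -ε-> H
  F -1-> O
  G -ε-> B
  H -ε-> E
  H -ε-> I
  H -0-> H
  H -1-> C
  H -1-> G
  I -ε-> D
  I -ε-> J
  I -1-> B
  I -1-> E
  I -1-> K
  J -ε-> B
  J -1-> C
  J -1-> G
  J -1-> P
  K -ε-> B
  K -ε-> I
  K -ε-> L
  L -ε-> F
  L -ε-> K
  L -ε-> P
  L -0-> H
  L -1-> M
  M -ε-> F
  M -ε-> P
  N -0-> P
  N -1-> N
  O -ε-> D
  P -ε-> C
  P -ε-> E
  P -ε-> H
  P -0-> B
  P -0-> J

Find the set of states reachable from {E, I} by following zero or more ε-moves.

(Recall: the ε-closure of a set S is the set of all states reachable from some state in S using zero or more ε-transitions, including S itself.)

Start with {E, I}.
From E via ε: add B.
From I via ε: add D, J.
From D via ε: add F, G.
From F via ε: add H.
No new states can be added; the closed set is {B, D, E, F, G, H, I, J}.

{B, D, E, F, G, H, I, J}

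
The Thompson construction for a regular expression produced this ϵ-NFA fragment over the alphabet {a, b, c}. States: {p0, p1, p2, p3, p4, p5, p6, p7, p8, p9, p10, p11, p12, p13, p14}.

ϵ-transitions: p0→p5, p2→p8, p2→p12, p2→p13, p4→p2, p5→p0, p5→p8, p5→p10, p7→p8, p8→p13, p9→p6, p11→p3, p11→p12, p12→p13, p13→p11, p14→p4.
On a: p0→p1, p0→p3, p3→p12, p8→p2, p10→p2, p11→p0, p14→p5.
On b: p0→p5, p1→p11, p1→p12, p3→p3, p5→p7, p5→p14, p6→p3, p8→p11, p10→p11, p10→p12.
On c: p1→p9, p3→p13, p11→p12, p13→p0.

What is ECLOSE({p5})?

Start with {p5}.
From p5 via ϵ: add p0, p8, p10.
From p8 via ϵ: add p13.
From p13 via ϵ: add p11.
From p11 via ϵ: add p3, p12.
No new states can be added; the closed set is {p0, p3, p5, p8, p10, p11, p12, p13}.

{p0, p3, p5, p8, p10, p11, p12, p13}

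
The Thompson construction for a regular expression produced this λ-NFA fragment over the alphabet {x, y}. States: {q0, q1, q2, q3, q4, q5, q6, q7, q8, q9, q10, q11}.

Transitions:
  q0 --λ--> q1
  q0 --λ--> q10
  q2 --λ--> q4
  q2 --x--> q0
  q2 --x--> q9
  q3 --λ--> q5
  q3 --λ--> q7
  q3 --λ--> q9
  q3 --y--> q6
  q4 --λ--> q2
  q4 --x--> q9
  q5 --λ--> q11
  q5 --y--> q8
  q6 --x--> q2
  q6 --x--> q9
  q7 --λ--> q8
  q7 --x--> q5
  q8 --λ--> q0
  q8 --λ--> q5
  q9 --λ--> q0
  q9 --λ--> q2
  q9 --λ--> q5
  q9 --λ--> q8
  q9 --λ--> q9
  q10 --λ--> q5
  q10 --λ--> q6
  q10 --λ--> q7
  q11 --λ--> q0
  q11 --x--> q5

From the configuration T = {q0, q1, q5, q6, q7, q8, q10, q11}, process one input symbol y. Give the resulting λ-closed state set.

q5 on y → {q8}.
No y-transition from q0, q1, q6, q7, q8, q10, q11.
Union after reading y: {q8}.
Now take the λ-closure:
From q8 via λ: add q0, q5.
From q0 via λ: add q1, q10.
From q5 via λ: add q11.
From q10 via λ: add q6, q7.
No new states can be added; the closed set is {q0, q1, q5, q6, q7, q8, q10, q11}.

{q0, q1, q5, q6, q7, q8, q10, q11}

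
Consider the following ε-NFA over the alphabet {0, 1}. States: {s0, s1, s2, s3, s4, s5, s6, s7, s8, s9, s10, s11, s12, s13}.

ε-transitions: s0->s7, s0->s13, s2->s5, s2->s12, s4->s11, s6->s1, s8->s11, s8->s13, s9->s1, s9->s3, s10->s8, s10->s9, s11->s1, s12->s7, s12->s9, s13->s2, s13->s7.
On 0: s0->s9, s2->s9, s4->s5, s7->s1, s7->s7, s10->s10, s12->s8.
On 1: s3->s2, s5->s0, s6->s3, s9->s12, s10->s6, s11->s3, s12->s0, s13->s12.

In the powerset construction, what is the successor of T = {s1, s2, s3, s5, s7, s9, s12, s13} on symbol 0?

s2 on 0 → {s9}.
s7 on 0 → {s1, s7}.
s12 on 0 → {s8}.
No 0-transition from s1, s3, s5, s9, s13.
Union after reading 0: {s1, s7, s8, s9}.
Now take the ε-closure:
From s8 via ε: add s11, s13.
From s9 via ε: add s3.
From s13 via ε: add s2.
From s2 via ε: add s5, s12.
No new states can be added; the closed set is {s1, s2, s3, s5, s7, s8, s9, s11, s12, s13}.

{s1, s2, s3, s5, s7, s8, s9, s11, s12, s13}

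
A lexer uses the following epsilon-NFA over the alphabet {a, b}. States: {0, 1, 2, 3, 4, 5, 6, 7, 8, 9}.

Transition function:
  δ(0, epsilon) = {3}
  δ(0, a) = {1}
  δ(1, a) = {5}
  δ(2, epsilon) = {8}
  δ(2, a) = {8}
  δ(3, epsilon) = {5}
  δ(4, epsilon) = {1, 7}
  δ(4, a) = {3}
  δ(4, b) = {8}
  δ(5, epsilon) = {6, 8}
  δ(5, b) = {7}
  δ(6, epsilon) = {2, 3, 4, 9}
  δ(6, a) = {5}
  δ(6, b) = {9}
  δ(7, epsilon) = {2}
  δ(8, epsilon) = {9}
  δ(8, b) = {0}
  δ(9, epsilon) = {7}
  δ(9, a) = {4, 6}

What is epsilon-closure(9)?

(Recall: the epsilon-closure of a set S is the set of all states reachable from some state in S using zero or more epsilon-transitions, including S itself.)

Start with {9}.
From 9 via epsilon: add 7.
From 7 via epsilon: add 2.
From 2 via epsilon: add 8.
No new states can be added; the closed set is {2, 7, 8, 9}.

{2, 7, 8, 9}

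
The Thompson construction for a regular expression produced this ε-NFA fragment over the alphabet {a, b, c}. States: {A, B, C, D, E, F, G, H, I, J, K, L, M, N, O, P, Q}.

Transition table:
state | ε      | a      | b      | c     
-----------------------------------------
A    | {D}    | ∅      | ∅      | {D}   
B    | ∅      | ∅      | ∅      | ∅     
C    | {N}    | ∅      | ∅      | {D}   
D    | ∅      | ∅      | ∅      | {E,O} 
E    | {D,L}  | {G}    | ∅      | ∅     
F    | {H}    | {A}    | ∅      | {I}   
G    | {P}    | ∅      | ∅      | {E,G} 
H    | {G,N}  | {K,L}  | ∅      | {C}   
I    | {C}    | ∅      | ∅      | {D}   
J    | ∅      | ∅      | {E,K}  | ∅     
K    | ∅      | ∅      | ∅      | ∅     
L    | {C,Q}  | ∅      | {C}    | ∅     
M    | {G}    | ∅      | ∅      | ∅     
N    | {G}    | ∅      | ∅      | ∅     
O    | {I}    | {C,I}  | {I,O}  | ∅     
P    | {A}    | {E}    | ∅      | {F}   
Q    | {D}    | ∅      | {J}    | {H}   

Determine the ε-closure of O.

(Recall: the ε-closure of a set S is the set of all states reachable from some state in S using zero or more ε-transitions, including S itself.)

Start with {O}.
From O via ε: add I.
From I via ε: add C.
From C via ε: add N.
From N via ε: add G.
From G via ε: add P.
From P via ε: add A.
From A via ε: add D.
No new states can be added; the closed set is {A, C, D, G, I, N, O, P}.

{A, C, D, G, I, N, O, P}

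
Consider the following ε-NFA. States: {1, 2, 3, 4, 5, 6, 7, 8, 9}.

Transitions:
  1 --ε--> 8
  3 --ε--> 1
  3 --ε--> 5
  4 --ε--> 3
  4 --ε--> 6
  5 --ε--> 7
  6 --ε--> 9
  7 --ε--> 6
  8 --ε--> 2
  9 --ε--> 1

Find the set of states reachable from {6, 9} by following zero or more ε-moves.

{1, 2, 6, 8, 9}

Start with {6, 9}.
From 9 via ε: add 1.
From 1 via ε: add 8.
From 8 via ε: add 2.
No new states can be added; the closed set is {1, 2, 6, 8, 9}.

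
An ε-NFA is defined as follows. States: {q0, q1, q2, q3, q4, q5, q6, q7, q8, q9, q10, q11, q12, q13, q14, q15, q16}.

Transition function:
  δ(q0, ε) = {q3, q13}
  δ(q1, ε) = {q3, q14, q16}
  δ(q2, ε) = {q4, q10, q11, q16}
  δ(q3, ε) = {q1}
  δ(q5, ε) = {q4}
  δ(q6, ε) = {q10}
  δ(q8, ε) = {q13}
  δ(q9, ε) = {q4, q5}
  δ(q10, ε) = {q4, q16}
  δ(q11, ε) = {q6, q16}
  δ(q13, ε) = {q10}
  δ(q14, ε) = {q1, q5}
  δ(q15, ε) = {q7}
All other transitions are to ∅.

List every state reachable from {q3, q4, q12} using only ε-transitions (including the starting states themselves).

{q1, q3, q4, q5, q12, q14, q16}

Start with {q3, q4, q12}.
From q3 via ε: add q1.
From q1 via ε: add q14, q16.
From q14 via ε: add q5.
No new states can be added; the closed set is {q1, q3, q4, q5, q12, q14, q16}.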